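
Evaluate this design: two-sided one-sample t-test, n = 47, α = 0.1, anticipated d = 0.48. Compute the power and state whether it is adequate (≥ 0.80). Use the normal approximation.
Power ≈ 0.95; the study is adequately powered (power ≥ 0.80)

Power calculation (one-sample t-test, normal approximation):
z_β = d · √n - z_{α/2}
z_β = 0.48 · √47 - 1.645
z_β = 0.48 · 6.856 - 1.645
z_β = 1.646

Power = Φ(z_β) = Φ(1.646) ≈ 0.950

Effect size d = 0.48 is small by Cohen's convention (0.2/0.5/0.8).

Threshold: power ≥ 0.80 is conventionally adequate.
Power ≈ 0.95 → the study is adequately powered (power ≥ 0.80).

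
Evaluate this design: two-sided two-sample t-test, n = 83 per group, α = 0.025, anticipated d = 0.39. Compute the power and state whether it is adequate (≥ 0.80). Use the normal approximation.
Power ≈ 0.61; the study is underpowered (power < 0.80)

Power calculation (two-sample t-test, normal approximation):
z_β = d · √(n/2) - z_{α/2}
z_β = 0.39 · √(83/2) - 2.241
z_β = 0.39 · 6.442 - 2.241
z_β = 0.271

Power = Φ(z_β) = Φ(0.271) ≈ 0.607

Effect size d = 0.39 is small by Cohen's convention (0.2/0.5/0.8).

Threshold: power ≥ 0.80 is conventionally adequate.
Power ≈ 0.61 → the study is underpowered (power < 0.80).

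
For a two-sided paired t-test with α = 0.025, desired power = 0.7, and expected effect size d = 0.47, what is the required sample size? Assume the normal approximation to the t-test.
n = 35 pairs

Sample size formula (paired t-test, normal approximation):
n = ((z_{α/2} + z_β) / d)²

z_{α/2} = 2.241 (for α = 0.025, two-sided)
z_β = 0.524 (for power = 0.7)
d = 0.47

n = ((2.241 + 0.524) / 0.47)²
n = (5.883)²
n ≈ 34.61
Round up to the next whole number: n = 35 pairs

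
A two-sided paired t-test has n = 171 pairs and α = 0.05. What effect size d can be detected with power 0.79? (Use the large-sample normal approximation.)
d ≈ 0.21

Minimum detectable effect (paired t-test, normal approximation):
d = (z_{α/2} + z_β) / √n
d = (1.960 + 0.806) / √171
d = 2.766 / 13.077
d ≈ 0.21

By Cohen's convention (0.2 small / 0.5 medium / 0.8 large): small effect.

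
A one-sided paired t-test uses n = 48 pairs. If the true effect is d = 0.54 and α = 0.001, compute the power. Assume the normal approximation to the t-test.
Power ≈ 0.74

Power calculation (paired t-test, normal approximation):
z_β = d · √n - z_α
z_β = 0.54 · √48 - 3.090
z_β = 0.54 · 6.928 - 3.090
z_β = 0.651

Power = Φ(z_β) = Φ(0.651) ≈ 0.742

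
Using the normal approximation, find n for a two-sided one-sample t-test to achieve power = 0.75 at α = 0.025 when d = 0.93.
n = 10

Sample size formula (one-sample t-test, normal approximation):
n = ((z_{α/2} + z_β) / d)²

z_{α/2} = 2.241 (for α = 0.025, two-sided)
z_β = 0.674 (for power = 0.75)
d = 0.93

n = ((2.241 + 0.674) / 0.93)²
n = (3.134)²
n ≈ 9.82
Round up to the next whole number: n = 10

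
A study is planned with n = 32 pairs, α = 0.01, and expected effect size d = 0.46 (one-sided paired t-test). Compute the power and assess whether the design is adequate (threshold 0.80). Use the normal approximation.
Power ≈ 0.61; the study is underpowered (power < 0.80)

Power calculation (paired t-test, normal approximation):
z_β = d · √n - z_α
z_β = 0.46 · √32 - 2.326
z_β = 0.46 · 5.657 - 2.326
z_β = 0.276

Power = Φ(z_β) = Φ(0.276) ≈ 0.609

Effect size d = 0.46 is small by Cohen's convention (0.2/0.5/0.8).

Threshold: power ≥ 0.80 is conventionally adequate.
Power ≈ 0.61 → the study is underpowered (power < 0.80).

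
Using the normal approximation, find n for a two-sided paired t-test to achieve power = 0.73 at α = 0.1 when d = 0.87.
n = 7 pairs

Sample size formula (paired t-test, normal approximation):
n = ((z_{α/2} + z_β) / d)²

z_{α/2} = 1.645 (for α = 0.1, two-sided)
z_β = 0.613 (for power = 0.73)
d = 0.87

n = ((1.645 + 0.613) / 0.87)²
n = (2.595)²
n ≈ 6.73
Round up to the next whole number: n = 7 pairs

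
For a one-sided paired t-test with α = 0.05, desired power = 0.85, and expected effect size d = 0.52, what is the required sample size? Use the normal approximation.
n = 27 pairs

Sample size formula (paired t-test, normal approximation):
n = ((z_α + z_β) / d)²

z_α = 1.645 (for α = 0.05, one-sided)
z_β = 1.036 (for power = 0.85)
d = 0.52

n = ((1.645 + 1.036) / 0.52)²
n = (5.156)²
n ≈ 26.58
Round up to the next whole number: n = 27 pairs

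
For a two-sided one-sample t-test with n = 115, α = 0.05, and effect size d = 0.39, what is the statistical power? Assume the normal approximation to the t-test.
Power ≈ 0.99

Power calculation (one-sample t-test, normal approximation):
z_β = d · √n - z_{α/2}
z_β = 0.39 · √115 - 1.960
z_β = 0.39 · 10.724 - 1.960
z_β = 2.222

Power = Φ(z_β) = Φ(2.222) ≈ 0.987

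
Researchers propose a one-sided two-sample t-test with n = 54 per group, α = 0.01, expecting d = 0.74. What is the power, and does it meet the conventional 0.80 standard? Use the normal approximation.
Power ≈ 0.94; the study is adequately powered (power ≥ 0.80)

Power calculation (two-sample t-test, normal approximation):
z_β = d · √(n/2) - z_α
z_β = 0.74 · √(54/2) - 2.326
z_β = 0.74 · 5.196 - 2.326
z_β = 1.519

Power = Φ(z_β) = Φ(1.519) ≈ 0.936

Effect size d = 0.74 is medium by Cohen's convention (0.2/0.5/0.8).

Threshold: power ≥ 0.80 is conventionally adequate.
Power ≈ 0.94 → the study is adequately powered (power ≥ 0.80).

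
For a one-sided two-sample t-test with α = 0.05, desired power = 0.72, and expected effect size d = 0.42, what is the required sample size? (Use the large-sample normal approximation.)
n = 57 per group

Sample size formula (two-sample t-test, normal approximation):
n = 2 · ((z_α + z_β) / d)²

z_α = 1.645 (for α = 0.05, one-sided)
z_β = 0.583 (for power = 0.72)
d = 0.42

n = 2 · ((1.645 + 0.583) / 0.42)²
n = 2 · (5.305)²
n ≈ 56.29
Round up to the next whole number: n = 57 per group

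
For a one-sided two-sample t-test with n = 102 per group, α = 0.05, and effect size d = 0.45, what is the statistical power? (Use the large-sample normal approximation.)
Power ≈ 0.94

Power calculation (two-sample t-test, normal approximation):
z_β = d · √(n/2) - z_α
z_β = 0.45 · √(102/2) - 1.645
z_β = 0.45 · 7.141 - 1.645
z_β = 1.569

Power = Φ(z_β) = Φ(1.569) ≈ 0.942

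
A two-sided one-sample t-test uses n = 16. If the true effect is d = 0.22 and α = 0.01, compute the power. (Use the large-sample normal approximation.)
Power ≈ 0.04

Power calculation (one-sample t-test, normal approximation):
z_β = d · √n - z_{α/2}
z_β = 0.22 · √16 - 2.576
z_β = 0.22 · 4.000 - 2.576
z_β = -1.696

Power = Φ(z_β) = Φ(-1.696) ≈ 0.045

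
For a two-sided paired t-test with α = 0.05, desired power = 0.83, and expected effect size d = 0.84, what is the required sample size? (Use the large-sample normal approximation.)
n = 13 pairs

Sample size formula (paired t-test, normal approximation):
n = ((z_{α/2} + z_β) / d)²

z_{α/2} = 1.960 (for α = 0.05, two-sided)
z_β = 0.954 (for power = 0.83)
d = 0.84

n = ((1.960 + 0.954) / 0.84)²
n = (3.469)²
n ≈ 12.03
Round up to the next whole number: n = 13 pairs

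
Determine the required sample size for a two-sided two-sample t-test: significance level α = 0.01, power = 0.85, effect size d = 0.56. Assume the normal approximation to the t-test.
n = 84 per group

Sample size formula (two-sample t-test, normal approximation):
n = 2 · ((z_{α/2} + z_β) / d)²

z_{α/2} = 2.576 (for α = 0.01, two-sided)
z_β = 1.036 (for power = 0.85)
d = 0.56

n = 2 · ((2.576 + 1.036) / 0.56)²
n = 2 · (6.450)²
n ≈ 83.20
Round up to the next whole number: n = 84 per group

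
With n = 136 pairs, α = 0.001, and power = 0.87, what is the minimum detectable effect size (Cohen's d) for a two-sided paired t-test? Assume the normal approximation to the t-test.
d ≈ 0.38

Minimum detectable effect (paired t-test, normal approximation):
d = (z_{α/2} + z_β) / √n
d = (3.291 + 1.126) / √136
d = 4.417 / 11.662
d ≈ 0.38

By Cohen's convention (0.2 small / 0.5 medium / 0.8 large): small effect.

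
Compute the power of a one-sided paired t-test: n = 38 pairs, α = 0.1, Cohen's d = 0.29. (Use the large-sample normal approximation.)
Power ≈ 0.69

Power calculation (paired t-test, normal approximation):
z_β = d · √n - z_α
z_β = 0.29 · √38 - 1.282
z_β = 0.29 · 6.164 - 1.282
z_β = 0.506

Power = Φ(z_β) = Φ(0.506) ≈ 0.694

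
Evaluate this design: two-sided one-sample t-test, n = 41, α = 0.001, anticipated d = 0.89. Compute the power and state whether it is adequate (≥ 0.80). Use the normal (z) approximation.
Power ≈ 0.99; the study is adequately powered (power ≥ 0.80)

Power calculation (one-sample t-test, normal approximation):
z_β = d · √n - z_{α/2}
z_β = 0.89 · √41 - 3.291
z_β = 0.89 · 6.403 - 3.291
z_β = 2.408

Power = Φ(z_β) = Φ(2.408) ≈ 0.992

Effect size d = 0.89 is large by Cohen's convention (0.2/0.5/0.8).

Threshold: power ≥ 0.80 is conventionally adequate.
Power ≈ 0.99 → the study is adequately powered (power ≥ 0.80).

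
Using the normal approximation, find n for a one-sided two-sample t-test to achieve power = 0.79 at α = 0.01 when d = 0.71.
n = 39 per group

Sample size formula (two-sample t-test, normal approximation):
n = 2 · ((z_α + z_β) / d)²

z_α = 2.326 (for α = 0.01, one-sided)
z_β = 0.806 (for power = 0.79)
d = 0.71

n = 2 · ((2.326 + 0.806) / 0.71)²
n = 2 · (4.411)²
n ≈ 38.91
Round up to the next whole number: n = 39 per group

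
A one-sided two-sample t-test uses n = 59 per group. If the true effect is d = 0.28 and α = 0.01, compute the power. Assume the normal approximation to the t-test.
Power ≈ 0.21

Power calculation (two-sample t-test, normal approximation):
z_β = d · √(n/2) - z_α
z_β = 0.28 · √(59/2) - 2.326
z_β = 0.28 · 5.431 - 2.326
z_β = -0.806

Power = Φ(z_β) = Φ(-0.806) ≈ 0.210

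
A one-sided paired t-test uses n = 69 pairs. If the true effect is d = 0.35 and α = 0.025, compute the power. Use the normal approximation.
Power ≈ 0.83

Power calculation (paired t-test, normal approximation):
z_β = d · √n - z_α
z_β = 0.35 · √69 - 1.960
z_β = 0.35 · 8.307 - 1.960
z_β = 0.947

Power = Φ(z_β) = Φ(0.947) ≈ 0.828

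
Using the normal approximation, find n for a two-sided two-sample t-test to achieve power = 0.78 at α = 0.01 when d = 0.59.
n = 65 per group

Sample size formula (two-sample t-test, normal approximation):
n = 2 · ((z_{α/2} + z_β) / d)²

z_{α/2} = 2.576 (for α = 0.01, two-sided)
z_β = 0.772 (for power = 0.78)
d = 0.59

n = 2 · ((2.576 + 0.772) / 0.59)²
n = 2 · (5.675)²
n ≈ 64.41
Round up to the next whole number: n = 65 per group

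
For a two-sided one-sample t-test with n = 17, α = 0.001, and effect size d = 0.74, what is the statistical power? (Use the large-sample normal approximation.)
Power ≈ 0.41

Power calculation (one-sample t-test, normal approximation):
z_β = d · √n - z_{α/2}
z_β = 0.74 · √17 - 3.291
z_β = 0.74 · 4.123 - 3.291
z_β = -0.239

Power = Φ(z_β) = Φ(-0.239) ≈ 0.405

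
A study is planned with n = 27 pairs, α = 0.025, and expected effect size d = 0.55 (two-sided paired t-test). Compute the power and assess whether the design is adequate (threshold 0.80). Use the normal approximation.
Power ≈ 0.73; the study is underpowered (power < 0.80)

Power calculation (paired t-test, normal approximation):
z_β = d · √n - z_{α/2}
z_β = 0.55 · √27 - 2.241
z_β = 0.55 · 5.196 - 2.241
z_β = 0.616

Power = Φ(z_β) = Φ(0.616) ≈ 0.731

Effect size d = 0.55 is medium by Cohen's convention (0.2/0.5/0.8).

Threshold: power ≥ 0.80 is conventionally adequate.
Power ≈ 0.73 → the study is underpowered (power < 0.80).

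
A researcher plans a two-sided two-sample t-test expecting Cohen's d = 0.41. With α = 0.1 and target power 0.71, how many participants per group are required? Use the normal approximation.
n = 58 per group

Sample size formula (two-sample t-test, normal approximation):
n = 2 · ((z_{α/2} + z_β) / d)²

z_{α/2} = 1.645 (for α = 0.1, two-sided)
z_β = 0.553 (for power = 0.71)
d = 0.41

n = 2 · ((1.645 + 0.553) / 0.41)²
n = 2 · (5.361)²
n ≈ 57.48
Round up to the next whole number: n = 58 per group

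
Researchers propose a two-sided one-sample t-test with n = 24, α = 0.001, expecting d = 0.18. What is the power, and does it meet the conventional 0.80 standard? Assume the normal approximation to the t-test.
Power ≈ 0.01; the study is underpowered (power < 0.80)

Power calculation (one-sample t-test, normal approximation):
z_β = d · √n - z_{α/2}
z_β = 0.18 · √24 - 3.291
z_β = 0.18 · 4.899 - 3.291
z_β = -2.409

Power = Φ(z_β) = Φ(-2.409) ≈ 0.008

Effect size d = 0.18 is very small by Cohen's convention (0.2/0.5/0.8).

Threshold: power ≥ 0.80 is conventionally adequate.
Power ≈ 0.01 → the study is underpowered (power < 0.80).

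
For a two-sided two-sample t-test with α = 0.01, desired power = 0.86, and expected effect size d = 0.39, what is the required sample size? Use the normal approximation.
n = 176 per group

Sample size formula (two-sample t-test, normal approximation):
n = 2 · ((z_{α/2} + z_β) / d)²

z_{α/2} = 2.576 (for α = 0.01, two-sided)
z_β = 1.080 (for power = 0.86)
d = 0.39

n = 2 · ((2.576 + 1.080) / 0.39)²
n = 2 · (9.374)²
n ≈ 175.74
Round up to the next whole number: n = 176 per group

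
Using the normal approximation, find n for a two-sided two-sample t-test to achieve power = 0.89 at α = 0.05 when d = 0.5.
n = 82 per group

Sample size formula (two-sample t-test, normal approximation):
n = 2 · ((z_{α/2} + z_β) / d)²

z_{α/2} = 1.960 (for α = 0.05, two-sided)
z_β = 1.227 (for power = 0.89)
d = 0.5

n = 2 · ((1.960 + 1.227) / 0.5)²
n = 2 · (6.374)²
n ≈ 81.26
Round up to the next whole number: n = 82 per group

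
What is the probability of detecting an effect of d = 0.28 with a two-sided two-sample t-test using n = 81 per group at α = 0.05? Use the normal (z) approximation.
Power ≈ 0.43

Power calculation (two-sample t-test, normal approximation):
z_β = d · √(n/2) - z_{α/2}
z_β = 0.28 · √(81/2) - 1.960
z_β = 0.28 · 6.364 - 1.960
z_β = -0.178

Power = Φ(z_β) = Φ(-0.178) ≈ 0.429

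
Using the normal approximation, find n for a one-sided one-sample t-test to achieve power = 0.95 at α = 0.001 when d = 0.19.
n = 622

Sample size formula (one-sample t-test, normal approximation):
n = ((z_α + z_β) / d)²

z_α = 3.090 (for α = 0.001, one-sided)
z_β = 1.645 (for power = 0.95)
d = 0.19

n = ((3.090 + 1.645) / 0.19)²
n = (24.921)²
n ≈ 621.06
Round up to the next whole number: n = 622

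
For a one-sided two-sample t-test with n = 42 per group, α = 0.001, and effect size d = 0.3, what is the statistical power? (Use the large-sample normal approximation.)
Power ≈ 0.04

Power calculation (two-sample t-test, normal approximation):
z_β = d · √(n/2) - z_α
z_β = 0.3 · √(42/2) - 3.090
z_β = 0.3 · 4.583 - 3.090
z_β = -1.715

Power = Φ(z_β) = Φ(-1.715) ≈ 0.043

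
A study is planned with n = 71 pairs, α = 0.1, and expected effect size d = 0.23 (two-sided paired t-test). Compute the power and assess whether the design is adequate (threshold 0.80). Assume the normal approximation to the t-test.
Power ≈ 0.62; the study is underpowered (power < 0.80)

Power calculation (paired t-test, normal approximation):
z_β = d · √n - z_{α/2}
z_β = 0.23 · √71 - 1.645
z_β = 0.23 · 8.426 - 1.645
z_β = 0.293

Power = Φ(z_β) = Φ(0.293) ≈ 0.615

Effect size d = 0.23 is small by Cohen's convention (0.2/0.5/0.8).

Threshold: power ≥ 0.80 is conventionally adequate.
Power ≈ 0.62 → the study is underpowered (power < 0.80).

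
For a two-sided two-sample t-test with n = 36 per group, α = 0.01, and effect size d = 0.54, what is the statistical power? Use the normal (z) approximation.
Power ≈ 0.39

Power calculation (two-sample t-test, normal approximation):
z_β = d · √(n/2) - z_{α/2}
z_β = 0.54 · √(36/2) - 2.576
z_β = 0.54 · 4.243 - 2.576
z_β = -0.285

Power = Φ(z_β) = Φ(-0.285) ≈ 0.388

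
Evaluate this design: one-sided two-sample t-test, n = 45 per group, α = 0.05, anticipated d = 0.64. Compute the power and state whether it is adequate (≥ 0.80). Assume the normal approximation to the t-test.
Power ≈ 0.92; the study is adequately powered (power ≥ 0.80)

Power calculation (two-sample t-test, normal approximation):
z_β = d · √(n/2) - z_α
z_β = 0.64 · √(45/2) - 1.645
z_β = 0.64 · 4.743 - 1.645
z_β = 1.391

Power = Φ(z_β) = Φ(1.391) ≈ 0.918

Effect size d = 0.64 is medium by Cohen's convention (0.2/0.5/0.8).

Threshold: power ≥ 0.80 is conventionally adequate.
Power ≈ 0.92 → the study is adequately powered (power ≥ 0.80).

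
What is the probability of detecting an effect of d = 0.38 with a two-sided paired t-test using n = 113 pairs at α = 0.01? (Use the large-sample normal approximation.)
Power ≈ 0.93

Power calculation (paired t-test, normal approximation):
z_β = d · √n - z_{α/2}
z_β = 0.38 · √113 - 2.576
z_β = 0.38 · 10.630 - 2.576
z_β = 1.464

Power = Φ(z_β) = Φ(1.464) ≈ 0.928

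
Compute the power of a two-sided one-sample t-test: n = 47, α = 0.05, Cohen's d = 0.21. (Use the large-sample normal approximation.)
Power ≈ 0.30

Power calculation (one-sample t-test, normal approximation):
z_β = d · √n - z_{α/2}
z_β = 0.21 · √47 - 1.960
z_β = 0.21 · 6.856 - 1.960
z_β = -0.520

Power = Φ(z_β) = Φ(-0.520) ≈ 0.301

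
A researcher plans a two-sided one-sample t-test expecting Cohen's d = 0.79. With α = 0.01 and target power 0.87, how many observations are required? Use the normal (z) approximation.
n = 22

Sample size formula (one-sample t-test, normal approximation):
n = ((z_{α/2} + z_β) / d)²

z_{α/2} = 2.576 (for α = 0.01, two-sided)
z_β = 1.126 (for power = 0.87)
d = 0.79

n = ((2.576 + 1.126) / 0.79)²
n = (4.686)²
n ≈ 21.96
Round up to the next whole number: n = 22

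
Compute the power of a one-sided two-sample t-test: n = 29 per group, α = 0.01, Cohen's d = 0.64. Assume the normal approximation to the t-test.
Power ≈ 0.54

Power calculation (two-sample t-test, normal approximation):
z_β = d · √(n/2) - z_α
z_β = 0.64 · √(29/2) - 2.326
z_β = 0.64 · 3.808 - 2.326
z_β = 0.111

Power = Φ(z_β) = Φ(0.111) ≈ 0.544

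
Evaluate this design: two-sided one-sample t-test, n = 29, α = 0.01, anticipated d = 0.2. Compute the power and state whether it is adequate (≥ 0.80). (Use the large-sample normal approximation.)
Power ≈ 0.07; the study is underpowered (power < 0.80)

Power calculation (one-sample t-test, normal approximation):
z_β = d · √n - z_{α/2}
z_β = 0.2 · √29 - 2.576
z_β = 0.2 · 5.385 - 2.576
z_β = -1.499

Power = Φ(z_β) = Φ(-1.499) ≈ 0.067

Effect size d = 0.2 is small by Cohen's convention (0.2/0.5/0.8).

Threshold: power ≥ 0.80 is conventionally adequate.
Power ≈ 0.07 → the study is underpowered (power < 0.80).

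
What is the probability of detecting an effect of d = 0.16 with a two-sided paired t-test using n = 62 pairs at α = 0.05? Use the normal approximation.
Power ≈ 0.24

Power calculation (paired t-test, normal approximation):
z_β = d · √n - z_{α/2}
z_β = 0.16 · √62 - 1.960
z_β = 0.16 · 7.874 - 1.960
z_β = -0.700

Power = Φ(z_β) = Φ(-0.700) ≈ 0.242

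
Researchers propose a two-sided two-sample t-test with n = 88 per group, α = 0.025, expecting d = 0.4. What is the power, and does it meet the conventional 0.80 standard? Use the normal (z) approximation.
Power ≈ 0.66; the study is underpowered (power < 0.80)

Power calculation (two-sample t-test, normal approximation):
z_β = d · √(n/2) - z_{α/2}
z_β = 0.4 · √(88/2) - 2.241
z_β = 0.4 · 6.633 - 2.241
z_β = 0.412

Power = Φ(z_β) = Φ(0.412) ≈ 0.660

Effect size d = 0.4 is small by Cohen's convention (0.2/0.5/0.8).

Threshold: power ≥ 0.80 is conventionally adequate.
Power ≈ 0.66 → the study is underpowered (power < 0.80).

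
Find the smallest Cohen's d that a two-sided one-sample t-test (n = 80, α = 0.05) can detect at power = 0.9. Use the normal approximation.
d ≈ 0.36

Minimum detectable effect (one-sample t-test, normal approximation):
d = (z_{α/2} + z_β) / √n
d = (1.960 + 1.282) / √80
d = 3.242 / 8.944
d ≈ 0.36

By Cohen's convention (0.2 small / 0.5 medium / 0.8 large): small effect.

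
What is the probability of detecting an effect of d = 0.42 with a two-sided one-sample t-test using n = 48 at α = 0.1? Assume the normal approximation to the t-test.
Power ≈ 0.90

Power calculation (one-sample t-test, normal approximation):
z_β = d · √n - z_{α/2}
z_β = 0.42 · √48 - 1.645
z_β = 0.42 · 6.928 - 1.645
z_β = 1.265

Power = Φ(z_β) = Φ(1.265) ≈ 0.897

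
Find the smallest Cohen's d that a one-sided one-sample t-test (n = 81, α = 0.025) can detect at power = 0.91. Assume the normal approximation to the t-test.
d ≈ 0.37

Minimum detectable effect (one-sample t-test, normal approximation):
d = (z_α + z_β) / √n
d = (1.960 + 1.341) / √81
d = 3.301 / 9.000
d ≈ 0.37

By Cohen's convention (0.2 small / 0.5 medium / 0.8 large): small effect.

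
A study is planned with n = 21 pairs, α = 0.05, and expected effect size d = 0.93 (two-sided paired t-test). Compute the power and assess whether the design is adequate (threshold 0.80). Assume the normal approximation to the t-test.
Power ≈ 0.99; the study is adequately powered (power ≥ 0.80)

Power calculation (paired t-test, normal approximation):
z_β = d · √n - z_{α/2}
z_β = 0.93 · √21 - 1.960
z_β = 0.93 · 4.583 - 1.960
z_β = 2.302

Power = Φ(z_β) = Φ(2.302) ≈ 0.989

Effect size d = 0.93 is large by Cohen's convention (0.2/0.5/0.8).

Threshold: power ≥ 0.80 is conventionally adequate.
Power ≈ 0.99 → the study is adequately powered (power ≥ 0.80).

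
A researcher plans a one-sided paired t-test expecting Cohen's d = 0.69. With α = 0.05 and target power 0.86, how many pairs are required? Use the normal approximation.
n = 16 pairs

Sample size formula (paired t-test, normal approximation):
n = ((z_α + z_β) / d)²

z_α = 1.645 (for α = 0.05, one-sided)
z_β = 1.080 (for power = 0.86)
d = 0.69

n = ((1.645 + 1.080) / 0.69)²
n = (3.949)²
n ≈ 15.59
Round up to the next whole number: n = 16 pairs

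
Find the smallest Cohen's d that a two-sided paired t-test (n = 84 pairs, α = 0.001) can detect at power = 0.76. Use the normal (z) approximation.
d ≈ 0.44

Minimum detectable effect (paired t-test, normal approximation):
d = (z_{α/2} + z_β) / √n
d = (3.291 + 0.706) / √84
d = 3.997 / 9.165
d ≈ 0.44

By Cohen's convention (0.2 small / 0.5 medium / 0.8 large): small effect.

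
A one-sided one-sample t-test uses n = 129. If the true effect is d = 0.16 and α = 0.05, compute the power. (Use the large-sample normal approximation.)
Power ≈ 0.57

Power calculation (one-sample t-test, normal approximation):
z_β = d · √n - z_α
z_β = 0.16 · √129 - 1.645
z_β = 0.16 · 11.358 - 1.645
z_β = 0.172

Power = Φ(z_β) = Φ(0.172) ≈ 0.568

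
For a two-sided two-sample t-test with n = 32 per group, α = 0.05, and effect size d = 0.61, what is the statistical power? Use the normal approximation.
Power ≈ 0.68

Power calculation (two-sample t-test, normal approximation):
z_β = d · √(n/2) - z_{α/2}
z_β = 0.61 · √(32/2) - 1.960
z_β = 0.61 · 4.000 - 1.960
z_β = 0.480

Power = Φ(z_β) = Φ(0.480) ≈ 0.684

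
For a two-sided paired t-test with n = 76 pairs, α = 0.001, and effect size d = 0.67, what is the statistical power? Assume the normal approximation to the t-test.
Power ≈ 0.99

Power calculation (paired t-test, normal approximation):
z_β = d · √n - z_{α/2}
z_β = 0.67 · √76 - 3.291
z_β = 0.67 · 8.718 - 3.291
z_β = 2.550

Power = Φ(z_β) = Φ(2.550) ≈ 0.995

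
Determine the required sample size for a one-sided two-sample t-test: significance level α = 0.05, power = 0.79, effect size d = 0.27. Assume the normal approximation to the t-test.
n = 165 per group

Sample size formula (two-sample t-test, normal approximation):
n = 2 · ((z_α + z_β) / d)²

z_α = 1.645 (for α = 0.05, one-sided)
z_β = 0.806 (for power = 0.79)
d = 0.27

n = 2 · ((1.645 + 0.806) / 0.27)²
n = 2 · (9.078)²
n ≈ 164.82
Round up to the next whole number: n = 165 per group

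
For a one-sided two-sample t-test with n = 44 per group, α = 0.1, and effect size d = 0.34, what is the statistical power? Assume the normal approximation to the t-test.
Power ≈ 0.62

Power calculation (two-sample t-test, normal approximation):
z_β = d · √(n/2) - z_α
z_β = 0.34 · √(44/2) - 1.282
z_β = 0.34 · 4.690 - 1.282
z_β = 0.313

Power = Φ(z_β) = Φ(0.313) ≈ 0.623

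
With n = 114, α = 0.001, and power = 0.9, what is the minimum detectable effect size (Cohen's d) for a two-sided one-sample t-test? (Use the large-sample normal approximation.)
d ≈ 0.43

Minimum detectable effect (one-sample t-test, normal approximation):
d = (z_{α/2} + z_β) / √n
d = (3.291 + 1.282) / √114
d = 4.572 / 10.677
d ≈ 0.43

By Cohen's convention (0.2 small / 0.5 medium / 0.8 large): small effect.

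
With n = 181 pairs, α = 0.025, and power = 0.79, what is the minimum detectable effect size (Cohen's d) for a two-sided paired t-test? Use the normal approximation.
d ≈ 0.23

Minimum detectable effect (paired t-test, normal approximation):
d = (z_{α/2} + z_β) / √n
d = (2.241 + 0.806) / √181
d = 3.048 / 13.454
d ≈ 0.23

By Cohen's convention (0.2 small / 0.5 medium / 0.8 large): small effect.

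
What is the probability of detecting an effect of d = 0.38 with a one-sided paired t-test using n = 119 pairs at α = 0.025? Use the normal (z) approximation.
Power ≈ 0.99

Power calculation (paired t-test, normal approximation):
z_β = d · √n - z_α
z_β = 0.38 · √119 - 1.960
z_β = 0.38 · 10.909 - 1.960
z_β = 2.185

Power = Φ(z_β) = Φ(2.185) ≈ 0.986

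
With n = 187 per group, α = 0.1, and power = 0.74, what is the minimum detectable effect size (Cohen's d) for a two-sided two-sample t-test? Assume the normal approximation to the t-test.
d ≈ 0.24

Minimum detectable effect (two-sample t-test, normal approximation):
d = (z_{α/2} + z_β) / √(n/2)
d = (1.645 + 0.643) / √(187/2)
d = 2.288 / 9.670
d ≈ 0.24

By Cohen's convention (0.2 small / 0.5 medium / 0.8 large): small effect.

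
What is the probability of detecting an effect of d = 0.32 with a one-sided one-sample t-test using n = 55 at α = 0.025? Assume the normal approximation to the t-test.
Power ≈ 0.66

Power calculation (one-sample t-test, normal approximation):
z_β = d · √n - z_α
z_β = 0.32 · √55 - 1.960
z_β = 0.32 · 7.416 - 1.960
z_β = 0.413

Power = Φ(z_β) = Φ(0.413) ≈ 0.660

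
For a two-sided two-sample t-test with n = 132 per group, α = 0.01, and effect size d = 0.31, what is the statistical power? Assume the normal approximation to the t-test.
Power ≈ 0.48

Power calculation (two-sample t-test, normal approximation):
z_β = d · √(n/2) - z_{α/2}
z_β = 0.31 · √(132/2) - 2.576
z_β = 0.31 · 8.124 - 2.576
z_β = -0.057

Power = Φ(z_β) = Φ(-0.057) ≈ 0.477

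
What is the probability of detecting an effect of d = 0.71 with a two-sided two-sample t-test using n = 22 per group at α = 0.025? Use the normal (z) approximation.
Power ≈ 0.55

Power calculation (two-sample t-test, normal approximation):
z_β = d · √(n/2) - z_{α/2}
z_β = 0.71 · √(22/2) - 2.241
z_β = 0.71 · 3.317 - 2.241
z_β = 0.113

Power = Φ(z_β) = Φ(0.113) ≈ 0.545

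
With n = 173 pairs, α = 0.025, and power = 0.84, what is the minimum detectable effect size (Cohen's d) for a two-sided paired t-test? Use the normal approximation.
d ≈ 0.25

Minimum detectable effect (paired t-test, normal approximation):
d = (z_{α/2} + z_β) / √n
d = (2.241 + 0.994) / √173
d = 3.236 / 13.153
d ≈ 0.25

By Cohen's convention (0.2 small / 0.5 medium / 0.8 large): small effect.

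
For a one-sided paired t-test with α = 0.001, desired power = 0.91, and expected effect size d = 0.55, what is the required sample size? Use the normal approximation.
n = 65 pairs

Sample size formula (paired t-test, normal approximation):
n = ((z_α + z_β) / d)²

z_α = 3.090 (for α = 0.001, one-sided)
z_β = 1.341 (for power = 0.91)
d = 0.55

n = ((3.090 + 1.341) / 0.55)²
n = (8.056)²
n ≈ 64.90
Round up to the next whole number: n = 65 pairs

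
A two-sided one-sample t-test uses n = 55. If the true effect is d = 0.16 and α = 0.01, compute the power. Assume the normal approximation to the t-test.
Power ≈ 0.08

Power calculation (one-sample t-test, normal approximation):
z_β = d · √n - z_{α/2}
z_β = 0.16 · √55 - 2.576
z_β = 0.16 · 7.416 - 2.576
z_β = -1.389

Power = Φ(z_β) = Φ(-1.389) ≈ 0.082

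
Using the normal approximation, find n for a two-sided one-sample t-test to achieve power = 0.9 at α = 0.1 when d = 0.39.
n = 57

Sample size formula (one-sample t-test, normal approximation):
n = ((z_{α/2} + z_β) / d)²

z_{α/2} = 1.645 (for α = 0.1, two-sided)
z_β = 1.282 (for power = 0.9)
d = 0.39

n = ((1.645 + 1.282) / 0.39)²
n = (7.505)²
n ≈ 56.33
Round up to the next whole number: n = 57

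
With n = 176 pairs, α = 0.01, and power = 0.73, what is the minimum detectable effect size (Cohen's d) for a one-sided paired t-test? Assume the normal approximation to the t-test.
d ≈ 0.22

Minimum detectable effect (paired t-test, normal approximation):
d = (z_α + z_β) / √n
d = (2.326 + 0.613) / √176
d = 2.939 / 13.266
d ≈ 0.22

By Cohen's convention (0.2 small / 0.5 medium / 0.8 large): small effect.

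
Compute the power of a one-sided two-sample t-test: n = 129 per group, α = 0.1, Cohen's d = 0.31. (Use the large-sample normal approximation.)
Power ≈ 0.89

Power calculation (two-sample t-test, normal approximation):
z_β = d · √(n/2) - z_α
z_β = 0.31 · √(129/2) - 1.282
z_β = 0.31 · 8.031 - 1.282
z_β = 1.208

Power = Φ(z_β) = Φ(1.208) ≈ 0.886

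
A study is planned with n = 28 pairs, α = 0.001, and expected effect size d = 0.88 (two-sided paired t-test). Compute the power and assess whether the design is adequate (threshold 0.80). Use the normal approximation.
Power ≈ 0.91; the study is adequately powered (power ≥ 0.80)

Power calculation (paired t-test, normal approximation):
z_β = d · √n - z_{α/2}
z_β = 0.88 · √28 - 3.291
z_β = 0.88 · 5.292 - 3.291
z_β = 1.366

Power = Φ(z_β) = Φ(1.366) ≈ 0.914

Effect size d = 0.88 is large by Cohen's convention (0.2/0.5/0.8).

Threshold: power ≥ 0.80 is conventionally adequate.
Power ≈ 0.91 → the study is adequately powered (power ≥ 0.80).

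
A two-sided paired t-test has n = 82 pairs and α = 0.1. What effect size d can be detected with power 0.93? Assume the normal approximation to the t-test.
d ≈ 0.34

Minimum detectable effect (paired t-test, normal approximation):
d = (z_{α/2} + z_β) / √n
d = (1.645 + 1.476) / √82
d = 3.121 / 9.055
d ≈ 0.34

By Cohen's convention (0.2 small / 0.5 medium / 0.8 large): small effect.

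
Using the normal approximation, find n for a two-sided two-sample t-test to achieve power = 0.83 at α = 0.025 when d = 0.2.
n = 511 per group

Sample size formula (two-sample t-test, normal approximation):
n = 2 · ((z_{α/2} + z_β) / d)²

z_{α/2} = 2.241 (for α = 0.025, two-sided)
z_β = 0.954 (for power = 0.83)
d = 0.2

n = 2 · ((2.241 + 0.954) / 0.2)²
n = 2 · (15.975)²
n ≈ 510.40
Round up to the next whole number: n = 511 per group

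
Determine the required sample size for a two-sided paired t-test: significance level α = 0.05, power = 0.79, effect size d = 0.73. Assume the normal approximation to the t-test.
n = 15 pairs

Sample size formula (paired t-test, normal approximation):
n = ((z_{α/2} + z_β) / d)²

z_{α/2} = 1.960 (for α = 0.05, two-sided)
z_β = 0.806 (for power = 0.79)
d = 0.73

n = ((1.960 + 0.806) / 0.73)²
n = (3.789)²
n ≈ 14.36
Round up to the next whole number: n = 15 pairs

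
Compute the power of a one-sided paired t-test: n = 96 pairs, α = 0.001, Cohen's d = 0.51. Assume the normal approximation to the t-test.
Power ≈ 0.97

Power calculation (paired t-test, normal approximation):
z_β = d · √n - z_α
z_β = 0.51 · √96 - 3.090
z_β = 0.51 · 9.798 - 3.090
z_β = 1.907

Power = Φ(z_β) = Φ(1.907) ≈ 0.972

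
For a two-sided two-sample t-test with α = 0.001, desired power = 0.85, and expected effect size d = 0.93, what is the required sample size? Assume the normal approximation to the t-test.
n = 44 per group

Sample size formula (two-sample t-test, normal approximation):
n = 2 · ((z_{α/2} + z_β) / d)²

z_{α/2} = 3.291 (for α = 0.001, two-sided)
z_β = 1.036 (for power = 0.85)
d = 0.93

n = 2 · ((3.291 + 1.036) / 0.93)²
n = 2 · (4.653)²
n ≈ 43.30
Round up to the next whole number: n = 44 per group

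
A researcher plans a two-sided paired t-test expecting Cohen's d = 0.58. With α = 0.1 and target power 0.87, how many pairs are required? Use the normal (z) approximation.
n = 23 pairs

Sample size formula (paired t-test, normal approximation):
n = ((z_{α/2} + z_β) / d)²

z_{α/2} = 1.645 (for α = 0.1, two-sided)
z_β = 1.126 (for power = 0.87)
d = 0.58

n = ((1.645 + 1.126) / 0.58)²
n = (4.778)²
n ≈ 22.83
Round up to the next whole number: n = 23 pairs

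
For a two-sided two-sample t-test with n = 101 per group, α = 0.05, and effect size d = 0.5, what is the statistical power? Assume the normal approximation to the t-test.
Power ≈ 0.94

Power calculation (two-sample t-test, normal approximation):
z_β = d · √(n/2) - z_{α/2}
z_β = 0.5 · √(101/2) - 1.960
z_β = 0.5 · 7.106 - 1.960
z_β = 1.593

Power = Φ(z_β) = Φ(1.593) ≈ 0.944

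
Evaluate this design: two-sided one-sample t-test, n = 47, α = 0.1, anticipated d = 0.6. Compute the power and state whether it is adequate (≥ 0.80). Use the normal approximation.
Power ≈ 0.99; the study is adequately powered (power ≥ 0.80)

Power calculation (one-sample t-test, normal approximation):
z_β = d · √n - z_{α/2}
z_β = 0.6 · √47 - 1.645
z_β = 0.6 · 6.856 - 1.645
z_β = 2.469

Power = Φ(z_β) = Φ(2.469) ≈ 0.993

Effect size d = 0.6 is medium by Cohen's convention (0.2/0.5/0.8).

Threshold: power ≥ 0.80 is conventionally adequate.
Power ≈ 0.99 → the study is adequately powered (power ≥ 0.80).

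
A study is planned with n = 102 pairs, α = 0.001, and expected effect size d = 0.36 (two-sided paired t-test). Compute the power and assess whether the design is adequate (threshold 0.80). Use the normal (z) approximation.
Power ≈ 0.64; the study is underpowered (power < 0.80)

Power calculation (paired t-test, normal approximation):
z_β = d · √n - z_{α/2}
z_β = 0.36 · √102 - 3.291
z_β = 0.36 · 10.100 - 3.291
z_β = 0.345

Power = Φ(z_β) = Φ(0.345) ≈ 0.635

Effect size d = 0.36 is small by Cohen's convention (0.2/0.5/0.8).

Threshold: power ≥ 0.80 is conventionally adequate.
Power ≈ 0.64 → the study is underpowered (power < 0.80).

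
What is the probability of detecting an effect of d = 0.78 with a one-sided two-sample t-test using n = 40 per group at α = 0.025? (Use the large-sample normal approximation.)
Power ≈ 0.94

Power calculation (two-sample t-test, normal approximation):
z_β = d · √(n/2) - z_α
z_β = 0.78 · √(40/2) - 1.960
z_β = 0.78 · 4.472 - 1.960
z_β = 1.528

Power = Φ(z_β) = Φ(1.528) ≈ 0.937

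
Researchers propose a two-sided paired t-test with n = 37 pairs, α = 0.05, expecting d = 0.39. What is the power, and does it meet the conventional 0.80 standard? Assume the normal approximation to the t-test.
Power ≈ 0.66; the study is underpowered (power < 0.80)

Power calculation (paired t-test, normal approximation):
z_β = d · √n - z_{α/2}
z_β = 0.39 · √37 - 1.960
z_β = 0.39 · 6.083 - 1.960
z_β = 0.412

Power = Φ(z_β) = Φ(0.412) ≈ 0.660

Effect size d = 0.39 is small by Cohen's convention (0.2/0.5/0.8).

Threshold: power ≥ 0.80 is conventionally adequate.
Power ≈ 0.66 → the study is underpowered (power < 0.80).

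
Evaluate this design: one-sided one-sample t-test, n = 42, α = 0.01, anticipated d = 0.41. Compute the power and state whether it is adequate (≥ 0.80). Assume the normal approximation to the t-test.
Power ≈ 0.63; the study is underpowered (power < 0.80)

Power calculation (one-sample t-test, normal approximation):
z_β = d · √n - z_α
z_β = 0.41 · √42 - 2.326
z_β = 0.41 · 6.481 - 2.326
z_β = 0.331

Power = Φ(z_β) = Φ(0.331) ≈ 0.630

Effect size d = 0.41 is small by Cohen's convention (0.2/0.5/0.8).

Threshold: power ≥ 0.80 is conventionally adequate.
Power ≈ 0.63 → the study is underpowered (power < 0.80).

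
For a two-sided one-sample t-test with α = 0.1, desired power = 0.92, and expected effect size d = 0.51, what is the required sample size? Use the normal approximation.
n = 36

Sample size formula (one-sample t-test, normal approximation):
n = ((z_{α/2} + z_β) / d)²

z_{α/2} = 1.645 (for α = 0.1, two-sided)
z_β = 1.405 (for power = 0.92)
d = 0.51

n = ((1.645 + 1.405) / 0.51)²
n = (5.980)²
n ≈ 35.76
Round up to the next whole number: n = 36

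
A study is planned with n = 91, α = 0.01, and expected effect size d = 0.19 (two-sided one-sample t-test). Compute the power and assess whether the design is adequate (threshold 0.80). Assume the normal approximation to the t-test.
Power ≈ 0.22; the study is underpowered (power < 0.80)

Power calculation (one-sample t-test, normal approximation):
z_β = d · √n - z_{α/2}
z_β = 0.19 · √91 - 2.576
z_β = 0.19 · 9.539 - 2.576
z_β = -0.763

Power = Φ(z_β) = Φ(-0.763) ≈ 0.223

Effect size d = 0.19 is very small by Cohen's convention (0.2/0.5/0.8).

Threshold: power ≥ 0.80 is conventionally adequate.
Power ≈ 0.22 → the study is underpowered (power < 0.80).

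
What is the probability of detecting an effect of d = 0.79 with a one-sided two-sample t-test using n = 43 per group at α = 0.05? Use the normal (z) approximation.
Power ≈ 0.98

Power calculation (two-sample t-test, normal approximation):
z_β = d · √(n/2) - z_α
z_β = 0.79 · √(43/2) - 1.645
z_β = 0.79 · 4.637 - 1.645
z_β = 2.018

Power = Φ(z_β) = Φ(2.018) ≈ 0.978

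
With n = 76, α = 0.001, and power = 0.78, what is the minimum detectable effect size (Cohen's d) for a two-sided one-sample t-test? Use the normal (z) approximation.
d ≈ 0.47

Minimum detectable effect (one-sample t-test, normal approximation):
d = (z_{α/2} + z_β) / √n
d = (3.291 + 0.772) / √76
d = 4.063 / 8.718
d ≈ 0.47

By Cohen's convention (0.2 small / 0.5 medium / 0.8 large): small effect.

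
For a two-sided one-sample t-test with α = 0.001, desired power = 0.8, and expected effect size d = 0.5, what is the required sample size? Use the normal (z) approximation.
n = 69

Sample size formula (one-sample t-test, normal approximation):
n = ((z_{α/2} + z_β) / d)²

z_{α/2} = 3.291 (for α = 0.001, two-sided)
z_β = 0.842 (for power = 0.8)
d = 0.5

n = ((3.291 + 0.842) / 0.5)²
n = (8.266)²
n ≈ 68.33
Round up to the next whole number: n = 69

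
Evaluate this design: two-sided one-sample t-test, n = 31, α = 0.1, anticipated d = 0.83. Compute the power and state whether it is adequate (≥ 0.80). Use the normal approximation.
Power ≈ 1.00; the study is adequately powered (power ≥ 0.80)

Power calculation (one-sample t-test, normal approximation):
z_β = d · √n - z_{α/2}
z_β = 0.83 · √31 - 1.645
z_β = 0.83 · 5.568 - 1.645
z_β = 2.976

Power = Φ(z_β) = Φ(2.976) ≈ 0.999

Effect size d = 0.83 is large by Cohen's convention (0.2/0.5/0.8).

Threshold: power ≥ 0.80 is conventionally adequate.
Power ≈ 1.00 → the study is adequately powered (power ≥ 0.80).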